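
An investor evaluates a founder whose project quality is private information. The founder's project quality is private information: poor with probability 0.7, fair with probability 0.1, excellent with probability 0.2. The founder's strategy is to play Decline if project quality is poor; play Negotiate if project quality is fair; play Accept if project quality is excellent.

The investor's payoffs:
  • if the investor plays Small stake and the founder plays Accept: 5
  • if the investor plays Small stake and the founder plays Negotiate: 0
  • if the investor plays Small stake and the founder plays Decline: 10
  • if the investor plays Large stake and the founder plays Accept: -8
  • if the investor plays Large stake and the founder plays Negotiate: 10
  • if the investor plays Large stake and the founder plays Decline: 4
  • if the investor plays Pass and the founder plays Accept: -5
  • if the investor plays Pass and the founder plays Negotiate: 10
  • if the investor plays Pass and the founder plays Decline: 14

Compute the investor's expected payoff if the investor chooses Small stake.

Take the expectation over the founder's project quality, weighting each type's action by its prior probability.
E[Small stake] = 0.7·10 + 0.1·0 + 0.2·5 = 7 + 0 + 1 = 8

8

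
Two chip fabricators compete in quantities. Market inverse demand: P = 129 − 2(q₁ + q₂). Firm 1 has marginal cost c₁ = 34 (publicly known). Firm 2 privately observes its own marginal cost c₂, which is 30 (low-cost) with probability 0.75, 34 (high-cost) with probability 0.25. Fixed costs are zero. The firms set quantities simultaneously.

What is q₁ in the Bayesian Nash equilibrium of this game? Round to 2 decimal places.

15.33

Type-c best response for Firm 2: q₂(c) = (129 − c)/4 − q₁/2.
Firm 1 maximizes expected profit; its first-order condition is 129 − 4q₁ − 2E[q₂] − 34 = 0.
Substituting E[q₂] and solving: E[c₂] = 31, so q₁ = (129 − 2·34 + 31)/6 = 15.3333.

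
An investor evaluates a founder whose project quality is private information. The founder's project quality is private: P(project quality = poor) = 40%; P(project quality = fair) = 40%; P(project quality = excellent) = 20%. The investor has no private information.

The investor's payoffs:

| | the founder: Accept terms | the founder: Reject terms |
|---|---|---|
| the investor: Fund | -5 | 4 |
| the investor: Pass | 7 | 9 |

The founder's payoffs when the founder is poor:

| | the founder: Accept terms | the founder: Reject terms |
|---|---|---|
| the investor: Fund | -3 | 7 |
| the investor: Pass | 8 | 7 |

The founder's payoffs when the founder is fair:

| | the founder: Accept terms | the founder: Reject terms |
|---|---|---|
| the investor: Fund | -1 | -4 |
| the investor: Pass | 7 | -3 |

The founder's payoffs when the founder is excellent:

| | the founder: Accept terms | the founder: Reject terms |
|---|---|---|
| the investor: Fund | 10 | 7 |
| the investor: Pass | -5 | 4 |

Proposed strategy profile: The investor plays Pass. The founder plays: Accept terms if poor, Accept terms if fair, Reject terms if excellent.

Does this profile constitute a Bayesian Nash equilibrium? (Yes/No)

The investor plays Pass: E[Pass] = 0.4·(7) + 0.4·(7) + 0.2·(9) = 7.4; E[Fund] = -3.2. Best-responding. ✓
The founder (project quality poor), facing Pass: Accept terms gives 8, Reject terms gives 7. Proposed Accept terms is best. ✓
The founder (project quality fair), facing Pass: Accept terms gives 7, Reject terms gives -3. Proposed Accept terms is best. ✓
The founder (project quality excellent), facing Pass: Accept terms gives -5, Reject terms gives 4. Proposed Reject terms is best. ✓

Yes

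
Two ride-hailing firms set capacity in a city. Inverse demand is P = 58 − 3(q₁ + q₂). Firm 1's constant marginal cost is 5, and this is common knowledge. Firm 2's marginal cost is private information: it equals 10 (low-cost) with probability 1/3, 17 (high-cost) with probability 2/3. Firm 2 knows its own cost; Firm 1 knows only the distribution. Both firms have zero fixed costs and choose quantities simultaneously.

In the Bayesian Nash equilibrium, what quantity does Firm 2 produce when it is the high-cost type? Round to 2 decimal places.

Each type of Firm 2 best-responds to q₁; Firm 1 best-responds to the expected q₂ over Firm 2's types.
Firm 2 with cost c maximizes (58 − 3(q₁+q₂) − c)·q₂, giving q₂(c) = (58 − c − 3q₁)/6.
E[c₂] = 1/3·10 + 2/3·17 = 14.6667
Firm 1's FOC against E[q₂] yields q₁ = (58 − 2·5 + E[c₂])/9 = (58 − 10 + 14.6667)/9 = 6.96296.
q₂(high-cost) = (58 − 17 − 3·6.96296)/6 = 3.35185.

3.35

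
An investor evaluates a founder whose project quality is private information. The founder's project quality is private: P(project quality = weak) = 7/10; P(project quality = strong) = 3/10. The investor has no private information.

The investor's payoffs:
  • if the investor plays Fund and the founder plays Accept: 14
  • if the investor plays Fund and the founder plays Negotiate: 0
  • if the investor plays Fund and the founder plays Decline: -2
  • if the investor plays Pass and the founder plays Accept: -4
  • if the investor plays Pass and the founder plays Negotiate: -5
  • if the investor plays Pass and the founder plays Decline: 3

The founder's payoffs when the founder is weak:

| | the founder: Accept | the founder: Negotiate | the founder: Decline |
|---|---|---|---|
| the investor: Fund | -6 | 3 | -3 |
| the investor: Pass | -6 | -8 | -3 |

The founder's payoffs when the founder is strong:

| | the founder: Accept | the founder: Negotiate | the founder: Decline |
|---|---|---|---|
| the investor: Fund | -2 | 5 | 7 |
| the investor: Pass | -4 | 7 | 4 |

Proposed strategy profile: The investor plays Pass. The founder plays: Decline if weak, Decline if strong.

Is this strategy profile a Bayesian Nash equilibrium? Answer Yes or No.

No

The investor plays Pass: E[Pass] = 7/10·(3) + 3/10·(3) = 3; E[Fund] = -2. Best-responding. ✓
The founder (project quality weak), facing Pass: Accept gives -6, Negotiate gives -8, Decline gives -3. Proposed Decline is best. ✓
The founder (project quality strong), facing Pass: Accept gives -4, Negotiate gives 7, Decline gives 4. Proposed Decline is not best — profitable deviation exists. ✗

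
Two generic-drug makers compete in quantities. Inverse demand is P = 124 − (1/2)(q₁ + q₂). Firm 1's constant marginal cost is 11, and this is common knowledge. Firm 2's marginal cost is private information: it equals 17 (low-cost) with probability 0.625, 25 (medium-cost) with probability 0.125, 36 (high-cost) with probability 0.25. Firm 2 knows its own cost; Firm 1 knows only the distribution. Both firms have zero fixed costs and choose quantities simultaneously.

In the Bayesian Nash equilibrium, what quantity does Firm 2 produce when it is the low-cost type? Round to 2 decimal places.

Each type of Firm 2 best-responds to q₁; Firm 1 best-responds to the expected q₂ over Firm 2's types.
Firm 2 with cost c maximizes (124 − (1/2)(q₁+q₂) − c)·q₂, giving q₂(c) = (124 − c − (1/2)q₁).
E[c₂] = 0.625·17 + 0.125·25 + 0.25·36 = 22.75
Firm 1's FOC against E[q₂] yields q₁ = (124 − 2·11 + E[c₂])/(3/2) = (124 − 22 + 22.75)/(3/2) = 83.1667.
q₂(low-cost) = (124 − 17 − (1/2)·83.1667) = 65.4167.

65.42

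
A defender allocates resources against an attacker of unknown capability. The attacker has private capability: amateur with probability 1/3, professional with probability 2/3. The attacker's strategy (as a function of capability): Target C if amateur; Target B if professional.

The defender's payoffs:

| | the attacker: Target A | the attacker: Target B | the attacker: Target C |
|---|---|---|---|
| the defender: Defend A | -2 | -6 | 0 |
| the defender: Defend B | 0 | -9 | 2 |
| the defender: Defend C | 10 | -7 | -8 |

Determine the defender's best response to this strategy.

Compute the defender's expected payoff for each action, taking the expectation over the attacker's type.
E[Defend A] = 1/3·(0) + 2/3·(-6) = -4
E[Defend B] = 1/3·(2) + 2/3·(-9) = -16/3
E[Defend C] = 1/3·(-8) + 2/3·(-7) = -22/3
Best response: Defend A (-4 is the largest).

Defend A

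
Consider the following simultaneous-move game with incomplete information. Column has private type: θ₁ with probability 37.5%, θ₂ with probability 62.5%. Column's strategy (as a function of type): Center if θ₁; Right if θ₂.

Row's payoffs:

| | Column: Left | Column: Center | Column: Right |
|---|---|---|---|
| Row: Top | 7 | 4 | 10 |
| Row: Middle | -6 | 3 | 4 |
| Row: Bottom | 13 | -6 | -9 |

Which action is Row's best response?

Top

E[Top] = 0.375·(4) + 0.625·(10) = 7.75
E[Middle] = 0.375·(3) + 0.625·(4) = 3.625
E[Bottom] = 0.375·(-6) + 0.625·(-9) = -7.875
Best response: Top (7.75 is the largest).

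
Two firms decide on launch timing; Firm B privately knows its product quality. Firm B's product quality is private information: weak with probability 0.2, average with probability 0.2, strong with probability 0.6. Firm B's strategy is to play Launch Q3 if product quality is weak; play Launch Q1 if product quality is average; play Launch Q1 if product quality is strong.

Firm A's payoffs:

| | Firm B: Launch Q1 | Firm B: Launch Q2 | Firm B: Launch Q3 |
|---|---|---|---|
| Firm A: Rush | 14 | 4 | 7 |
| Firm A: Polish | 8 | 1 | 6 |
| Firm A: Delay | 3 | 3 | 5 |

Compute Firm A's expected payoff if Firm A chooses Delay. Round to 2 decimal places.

E[Delay] = 0.2·5 + 0.2·3 + 0.6·3 = 1 + 0.6 + 1.8 = 3.4

3.40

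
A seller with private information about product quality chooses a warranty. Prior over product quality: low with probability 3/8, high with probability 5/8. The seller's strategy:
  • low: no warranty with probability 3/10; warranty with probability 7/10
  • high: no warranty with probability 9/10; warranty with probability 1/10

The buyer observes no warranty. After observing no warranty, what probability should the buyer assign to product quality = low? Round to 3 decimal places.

P(no warranty) = (3/8)·(3/10) + (5/8)·(9/10) = 27/40
P(low | no warranty) = ((3/8)·(3/10)) / (27/40) = (9/80) / (27/40) = 1/6

0.167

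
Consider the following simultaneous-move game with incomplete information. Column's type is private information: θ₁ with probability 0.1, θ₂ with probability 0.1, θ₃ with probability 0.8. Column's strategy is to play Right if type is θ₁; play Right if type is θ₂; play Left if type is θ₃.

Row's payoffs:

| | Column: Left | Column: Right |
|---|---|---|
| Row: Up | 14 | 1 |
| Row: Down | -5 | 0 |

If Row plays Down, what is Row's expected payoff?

-4

Take the expectation over Column's type, weighting each type's action by its prior probability.
E[Down] = 0.1·0 + 0.1·0 + 0.8·(-5) = 0 + 0 + (-4) = -4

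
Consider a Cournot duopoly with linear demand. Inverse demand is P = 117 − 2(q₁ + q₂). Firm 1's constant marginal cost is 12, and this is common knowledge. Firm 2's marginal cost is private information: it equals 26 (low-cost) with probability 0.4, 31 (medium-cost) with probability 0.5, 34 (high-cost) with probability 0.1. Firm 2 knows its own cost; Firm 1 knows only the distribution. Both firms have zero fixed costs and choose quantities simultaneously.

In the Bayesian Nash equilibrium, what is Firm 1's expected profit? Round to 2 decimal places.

Each type of Firm 2 best-responds to q₁; Firm 1 best-responds to the expected q₂ over Firm 2's types.
Firm 2 with cost c maximizes (117 − 2(q₁+q₂) − c)·q₂, giving q₂(c) = (117 − c − 2q₁)/4.
E[c₂] = 0.4·26 + 0.5·31 + 0.1·34 = 29.3
Firm 1's FOC against E[q₂] yields q₁ = (117 − 2·12 + E[c₂])/6 = (117 − 24 + 29.3)/6 = 20.3833.
E[P] = 117 − 2·(q₁ + E[q₂]) = 52.7667; Firm 1's expected profit = (E[P] − 12)·q₁ = (52.7667 − 12)·20.3833 = 830.961.

830.96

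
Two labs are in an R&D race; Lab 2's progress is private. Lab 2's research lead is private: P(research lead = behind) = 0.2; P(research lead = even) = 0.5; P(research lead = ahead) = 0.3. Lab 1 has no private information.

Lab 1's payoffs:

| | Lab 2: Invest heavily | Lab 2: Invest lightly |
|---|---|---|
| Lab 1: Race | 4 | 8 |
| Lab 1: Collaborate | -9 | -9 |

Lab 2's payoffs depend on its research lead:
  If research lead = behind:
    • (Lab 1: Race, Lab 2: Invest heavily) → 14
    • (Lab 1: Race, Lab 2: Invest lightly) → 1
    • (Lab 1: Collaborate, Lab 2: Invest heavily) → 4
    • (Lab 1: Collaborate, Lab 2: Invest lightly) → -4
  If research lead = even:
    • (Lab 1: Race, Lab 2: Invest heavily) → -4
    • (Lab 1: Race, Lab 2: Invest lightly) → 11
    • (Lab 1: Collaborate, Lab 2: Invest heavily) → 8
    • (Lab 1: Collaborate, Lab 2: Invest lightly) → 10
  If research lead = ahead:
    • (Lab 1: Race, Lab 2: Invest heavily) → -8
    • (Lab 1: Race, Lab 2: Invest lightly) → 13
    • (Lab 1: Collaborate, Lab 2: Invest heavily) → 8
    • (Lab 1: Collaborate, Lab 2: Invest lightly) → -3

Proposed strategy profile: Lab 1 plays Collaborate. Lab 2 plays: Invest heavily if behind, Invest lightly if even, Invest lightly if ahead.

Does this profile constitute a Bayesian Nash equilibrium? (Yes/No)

Lab 1 plays Collaborate: E[Collaborate] = 0.2·(-9) + 0.5·(-9) + 0.3·(-9) = -9; E[Race] = 7.2. Not best-responding. ✗
Lab 2 (research lead behind), facing Collaborate: Invest heavily gives 4, Invest lightly gives -4. Proposed Invest heavily is best. ✓
Lab 2 (research lead even), facing Collaborate: Invest heavily gives 8, Invest lightly gives 10. Proposed Invest lightly is best. ✓
Lab 2 (research lead ahead), facing Collaborate: Invest heavily gives 8, Invest lightly gives -3. Proposed Invest lightly is not best — profitable deviation exists. ✗

No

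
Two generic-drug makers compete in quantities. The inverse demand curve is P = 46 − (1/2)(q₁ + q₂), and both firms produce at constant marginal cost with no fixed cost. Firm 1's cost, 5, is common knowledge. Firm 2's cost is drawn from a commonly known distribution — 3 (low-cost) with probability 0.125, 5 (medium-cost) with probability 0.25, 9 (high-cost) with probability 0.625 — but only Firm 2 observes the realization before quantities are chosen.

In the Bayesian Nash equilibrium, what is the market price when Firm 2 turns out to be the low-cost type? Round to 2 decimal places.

Type-c best response for Firm 2: q₂(c) = (46 − c) − q₁/2.
Firm 1 maximizes expected profit; its first-order condition is 46 − q₁ − (1/2)E[q₂] − 5 = 0.
Substituting E[q₂] and solving: E[c₂] = 7.25, so q₁ = (46 − 2·5 + 7.25)/(3/2) = 28.8333.
q₂(low-cost) = 28.5833, so P = 46 − (1/2)·(28.8333 + 28.5833) = 17.2917.

17.29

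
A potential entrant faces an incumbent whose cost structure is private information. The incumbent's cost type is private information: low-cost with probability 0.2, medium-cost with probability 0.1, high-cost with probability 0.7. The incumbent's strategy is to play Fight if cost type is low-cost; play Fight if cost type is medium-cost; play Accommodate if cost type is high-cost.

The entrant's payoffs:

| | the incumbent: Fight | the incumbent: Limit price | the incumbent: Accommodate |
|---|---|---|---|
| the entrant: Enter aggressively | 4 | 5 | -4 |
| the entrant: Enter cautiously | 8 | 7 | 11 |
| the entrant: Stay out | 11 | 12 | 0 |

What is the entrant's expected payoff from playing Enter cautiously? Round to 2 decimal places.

E[Enter cautiously] = 0.2·8 + 0.1·8 + 0.7·11 = 1.6 + 0.8 + 7.7 = 10.1

10.10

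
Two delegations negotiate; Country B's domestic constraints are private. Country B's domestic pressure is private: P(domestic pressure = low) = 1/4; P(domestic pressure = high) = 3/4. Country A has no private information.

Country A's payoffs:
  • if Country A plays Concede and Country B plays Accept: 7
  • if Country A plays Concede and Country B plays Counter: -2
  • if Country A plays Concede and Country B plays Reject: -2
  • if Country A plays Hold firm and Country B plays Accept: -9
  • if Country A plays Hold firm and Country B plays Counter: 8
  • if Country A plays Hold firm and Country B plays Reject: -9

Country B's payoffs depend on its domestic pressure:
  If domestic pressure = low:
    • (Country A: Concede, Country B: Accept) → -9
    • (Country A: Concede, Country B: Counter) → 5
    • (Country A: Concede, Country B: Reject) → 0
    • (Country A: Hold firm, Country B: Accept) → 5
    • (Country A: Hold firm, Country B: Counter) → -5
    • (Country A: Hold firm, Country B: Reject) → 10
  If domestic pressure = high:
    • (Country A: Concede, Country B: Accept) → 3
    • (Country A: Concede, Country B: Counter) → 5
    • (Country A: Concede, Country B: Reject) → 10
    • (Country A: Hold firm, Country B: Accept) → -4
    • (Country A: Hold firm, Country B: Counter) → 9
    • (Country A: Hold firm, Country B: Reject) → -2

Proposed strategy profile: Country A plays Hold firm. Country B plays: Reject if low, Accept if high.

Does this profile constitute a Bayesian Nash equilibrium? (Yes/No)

No

Country A plays Hold firm: E[Hold firm] = 1/4·(-9) + 3/4·(-9) = -9; E[Concede] = 19/4. Not best-responding. ✗
Country B (domestic pressure low), facing Hold firm: Accept gives 5, Counter gives -5, Reject gives 10. Proposed Reject is best. ✓
Country B (domestic pressure high), facing Hold firm: Accept gives -4, Counter gives 9, Reject gives -2. Proposed Accept is not best — profitable deviation exists. ✗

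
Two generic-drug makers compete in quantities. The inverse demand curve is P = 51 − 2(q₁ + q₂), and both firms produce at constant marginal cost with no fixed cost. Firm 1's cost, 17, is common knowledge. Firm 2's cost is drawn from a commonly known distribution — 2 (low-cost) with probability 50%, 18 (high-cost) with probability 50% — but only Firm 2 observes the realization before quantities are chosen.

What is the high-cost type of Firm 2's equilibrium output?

Type-c best response for Firm 2: q₂(c) = (51 − c)/4 − q₁/2.
Firm 1 maximizes expected profit; its first-order condition is 51 − 4q₁ − 2E[q₂] − 17 = 0.
Substituting E[q₂] and solving: E[c₂] = 10, so q₁ = (51 − 2·17 + 10)/6 = 4.5.
q₂(high-cost) = (51 − 18 − 2·4.5)/4 = 6.

6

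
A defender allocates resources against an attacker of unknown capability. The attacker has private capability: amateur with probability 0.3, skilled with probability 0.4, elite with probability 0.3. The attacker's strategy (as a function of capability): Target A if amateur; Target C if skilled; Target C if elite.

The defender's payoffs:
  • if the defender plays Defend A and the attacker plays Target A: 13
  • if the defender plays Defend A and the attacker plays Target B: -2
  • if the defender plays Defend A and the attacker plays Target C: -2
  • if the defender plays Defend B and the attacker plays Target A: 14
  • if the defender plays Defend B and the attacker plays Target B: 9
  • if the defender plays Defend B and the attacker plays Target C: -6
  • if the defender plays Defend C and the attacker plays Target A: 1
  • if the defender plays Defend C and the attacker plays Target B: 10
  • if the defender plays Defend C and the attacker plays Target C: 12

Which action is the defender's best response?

Compute the defender's expected payoff for each action, taking the expectation over the attacker's type.
E[Defend A] = 0.3·(13) + 0.4·(-2) + 0.3·(-2) = 2.5
E[Defend B] = 0.3·(14) + 0.4·(-6) + 0.3·(-6) = 0
E[Defend C] = 0.3·(1) + 0.4·(12) + 0.3·(12) = 8.7
Best response: Defend C (8.7 is the largest).

Defend C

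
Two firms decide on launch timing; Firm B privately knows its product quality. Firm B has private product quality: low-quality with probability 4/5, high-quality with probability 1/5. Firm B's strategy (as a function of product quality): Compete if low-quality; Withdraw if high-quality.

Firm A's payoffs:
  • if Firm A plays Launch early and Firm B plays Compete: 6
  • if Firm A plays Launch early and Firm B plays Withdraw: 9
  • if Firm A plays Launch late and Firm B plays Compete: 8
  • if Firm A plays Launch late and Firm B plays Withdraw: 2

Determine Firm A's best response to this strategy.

E[Launch early] = 4/5·(6) + 1/5·(9) = 33/5
E[Launch late] = 4/5·(8) + 1/5·(2) = 34/5
Best response: Launch late (34/5 is the largest).

Launch late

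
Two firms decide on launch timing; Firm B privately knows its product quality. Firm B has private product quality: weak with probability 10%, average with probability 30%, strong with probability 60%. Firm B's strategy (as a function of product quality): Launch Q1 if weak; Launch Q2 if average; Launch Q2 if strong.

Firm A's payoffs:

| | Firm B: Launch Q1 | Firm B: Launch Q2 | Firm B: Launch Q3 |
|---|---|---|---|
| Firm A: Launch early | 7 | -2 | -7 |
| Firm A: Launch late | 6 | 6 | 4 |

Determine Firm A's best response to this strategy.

Launch late

E[Launch early] = 0.1·(7) + 0.3·(-2) + 0.6·(-2) = -1.1
E[Launch late] = 0.1·(6) + 0.3·(6) + 0.6·(6) = 6
Best response: Launch late (6 is the largest).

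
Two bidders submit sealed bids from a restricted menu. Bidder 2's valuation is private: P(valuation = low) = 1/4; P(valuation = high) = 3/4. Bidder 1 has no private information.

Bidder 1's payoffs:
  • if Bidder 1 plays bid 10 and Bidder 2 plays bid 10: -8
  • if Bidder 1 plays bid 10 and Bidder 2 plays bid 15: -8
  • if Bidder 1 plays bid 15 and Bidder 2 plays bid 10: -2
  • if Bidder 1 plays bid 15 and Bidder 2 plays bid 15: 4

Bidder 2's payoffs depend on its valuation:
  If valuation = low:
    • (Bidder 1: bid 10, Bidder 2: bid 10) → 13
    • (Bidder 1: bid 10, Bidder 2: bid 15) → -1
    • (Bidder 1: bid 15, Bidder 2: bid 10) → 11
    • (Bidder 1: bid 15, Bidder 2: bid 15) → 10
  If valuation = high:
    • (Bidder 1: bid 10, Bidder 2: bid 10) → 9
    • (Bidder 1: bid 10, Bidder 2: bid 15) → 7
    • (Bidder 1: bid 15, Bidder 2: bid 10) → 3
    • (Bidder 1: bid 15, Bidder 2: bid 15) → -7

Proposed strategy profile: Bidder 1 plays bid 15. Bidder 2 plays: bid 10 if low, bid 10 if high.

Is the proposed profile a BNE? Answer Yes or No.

A profile is a BNE iff every type of every player is best-responding given beliefs about the other side.
Bidder 1 plays bid 15: E[bid 15] = 1/4·(-2) + 3/4·(-2) = -2; E[bid 10] = -8. Best-responding. ✓
Bidder 2 (valuation low), facing bid 15: bid 10 gives 11, bid 15 gives 10. Proposed bid 10 is best. ✓
Bidder 2 (valuation high), facing bid 15: bid 10 gives 3, bid 15 gives -7. Proposed bid 10 is best. ✓

Yes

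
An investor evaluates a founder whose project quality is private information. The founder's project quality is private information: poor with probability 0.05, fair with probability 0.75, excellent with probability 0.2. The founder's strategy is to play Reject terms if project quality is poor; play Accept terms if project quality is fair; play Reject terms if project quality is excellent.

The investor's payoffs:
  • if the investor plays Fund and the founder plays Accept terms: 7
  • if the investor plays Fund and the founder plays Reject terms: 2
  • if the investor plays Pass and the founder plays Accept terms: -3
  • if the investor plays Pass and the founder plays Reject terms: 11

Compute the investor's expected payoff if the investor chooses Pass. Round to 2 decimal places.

0.50

Take the expectation over the founder's project quality, weighting each type's action by its prior probability.
E[Pass] = 0.05·11 + 0.75·(-3) + 0.2·11 = 0.55 + (-2.25) + 2.2 = 0.5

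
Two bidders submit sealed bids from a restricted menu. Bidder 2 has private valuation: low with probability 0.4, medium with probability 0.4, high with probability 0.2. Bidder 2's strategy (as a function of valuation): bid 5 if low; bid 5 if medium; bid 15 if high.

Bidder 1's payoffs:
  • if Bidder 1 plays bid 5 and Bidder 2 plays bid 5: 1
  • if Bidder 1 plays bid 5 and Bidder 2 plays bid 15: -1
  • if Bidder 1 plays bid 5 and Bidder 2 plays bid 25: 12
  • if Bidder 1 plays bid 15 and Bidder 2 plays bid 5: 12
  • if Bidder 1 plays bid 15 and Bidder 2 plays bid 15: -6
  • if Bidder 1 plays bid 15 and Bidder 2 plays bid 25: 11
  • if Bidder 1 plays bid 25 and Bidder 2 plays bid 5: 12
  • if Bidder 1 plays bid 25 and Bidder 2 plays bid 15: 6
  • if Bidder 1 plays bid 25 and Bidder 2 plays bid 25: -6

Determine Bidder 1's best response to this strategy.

E[bid 5] = 0.4·(1) + 0.4·(1) + 0.2·(-1) = 0.6
E[bid 15] = 0.4·(12) + 0.4·(12) + 0.2·(-6) = 8.4
E[bid 25] = 0.4·(12) + 0.4·(12) + 0.2·(6) = 10.8
Best response: bid 25 (10.8 is the largest).

bid 25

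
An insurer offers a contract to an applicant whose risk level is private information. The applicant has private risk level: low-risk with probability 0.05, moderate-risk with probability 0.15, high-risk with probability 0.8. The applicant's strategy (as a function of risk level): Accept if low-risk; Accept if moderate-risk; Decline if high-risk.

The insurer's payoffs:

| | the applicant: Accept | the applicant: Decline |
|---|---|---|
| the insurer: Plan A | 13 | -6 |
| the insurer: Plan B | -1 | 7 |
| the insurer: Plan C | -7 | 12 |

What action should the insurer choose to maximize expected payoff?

E[Plan A] = 0.05·(13) + 0.15·(13) + 0.8·(-6) = -2.2
E[Plan B] = 0.05·(-1) + 0.15·(-1) + 0.8·(7) = 5.4
E[Plan C] = 0.05·(-7) + 0.15·(-7) + 0.8·(12) = 8.2
Best response: Plan C (8.2 is the largest).

Plan C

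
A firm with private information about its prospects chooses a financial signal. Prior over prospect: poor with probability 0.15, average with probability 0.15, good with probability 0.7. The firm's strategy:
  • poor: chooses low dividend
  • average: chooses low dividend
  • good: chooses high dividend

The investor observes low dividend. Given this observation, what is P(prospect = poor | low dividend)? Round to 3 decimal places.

0.500

P(low dividend) = 0.15·1 + 0.15·1 + 0.7·0 = 0.3
P(poor | low dividend) = (0.15·1) / 0.3 = 0.15 / 0.3 = 0.5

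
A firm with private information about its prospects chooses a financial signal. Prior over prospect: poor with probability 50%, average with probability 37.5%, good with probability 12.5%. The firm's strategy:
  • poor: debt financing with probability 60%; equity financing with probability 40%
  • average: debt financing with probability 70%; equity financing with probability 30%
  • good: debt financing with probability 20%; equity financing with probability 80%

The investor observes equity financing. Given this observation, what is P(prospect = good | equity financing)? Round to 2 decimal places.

0.24

P(equity financing) = 0.5·0.4 + 0.375·0.3 + 0.125·0.8 = 0.4125
P(good | equity financing) = (0.125·0.8) / 0.4125 = 0.1 / 0.4125 = 0.242424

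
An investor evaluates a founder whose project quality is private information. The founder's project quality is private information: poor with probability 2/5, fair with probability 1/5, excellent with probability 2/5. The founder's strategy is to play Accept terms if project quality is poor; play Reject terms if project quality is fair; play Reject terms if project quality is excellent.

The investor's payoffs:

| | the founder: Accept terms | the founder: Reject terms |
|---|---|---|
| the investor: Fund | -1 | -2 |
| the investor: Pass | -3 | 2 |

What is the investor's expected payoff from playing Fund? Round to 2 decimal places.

E[Fund] = 2/5·(-1) + 1/5·(-2) + 2/5·(-2) = (-2/5) + (-2/5) + (-4/5) = -8/5

-1.60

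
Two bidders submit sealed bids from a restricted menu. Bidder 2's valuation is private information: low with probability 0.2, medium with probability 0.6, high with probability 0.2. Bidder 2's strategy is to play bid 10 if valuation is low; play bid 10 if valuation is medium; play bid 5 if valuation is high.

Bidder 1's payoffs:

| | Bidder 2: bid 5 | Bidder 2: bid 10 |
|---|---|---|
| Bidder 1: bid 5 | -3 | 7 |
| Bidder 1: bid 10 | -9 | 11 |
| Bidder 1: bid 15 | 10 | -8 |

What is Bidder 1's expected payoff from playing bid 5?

5

E[bid 5] = 0.2·7 + 0.6·7 + 0.2·(-3) = 1.4 + 4.2 + (-0.6) = 5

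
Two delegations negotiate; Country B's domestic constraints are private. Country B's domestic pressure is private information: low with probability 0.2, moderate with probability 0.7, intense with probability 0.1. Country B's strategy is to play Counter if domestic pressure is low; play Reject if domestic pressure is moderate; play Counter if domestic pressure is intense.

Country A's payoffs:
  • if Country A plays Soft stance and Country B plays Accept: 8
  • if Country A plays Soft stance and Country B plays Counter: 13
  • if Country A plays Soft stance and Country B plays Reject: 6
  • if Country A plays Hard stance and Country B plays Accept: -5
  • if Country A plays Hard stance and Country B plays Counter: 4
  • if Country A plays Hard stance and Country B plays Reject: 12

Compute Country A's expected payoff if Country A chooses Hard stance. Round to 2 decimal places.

9.60

E[Hard stance] = 0.2·4 + 0.7·12 + 0.1·4 = 0.8 + 8.4 + 0.4 = 9.6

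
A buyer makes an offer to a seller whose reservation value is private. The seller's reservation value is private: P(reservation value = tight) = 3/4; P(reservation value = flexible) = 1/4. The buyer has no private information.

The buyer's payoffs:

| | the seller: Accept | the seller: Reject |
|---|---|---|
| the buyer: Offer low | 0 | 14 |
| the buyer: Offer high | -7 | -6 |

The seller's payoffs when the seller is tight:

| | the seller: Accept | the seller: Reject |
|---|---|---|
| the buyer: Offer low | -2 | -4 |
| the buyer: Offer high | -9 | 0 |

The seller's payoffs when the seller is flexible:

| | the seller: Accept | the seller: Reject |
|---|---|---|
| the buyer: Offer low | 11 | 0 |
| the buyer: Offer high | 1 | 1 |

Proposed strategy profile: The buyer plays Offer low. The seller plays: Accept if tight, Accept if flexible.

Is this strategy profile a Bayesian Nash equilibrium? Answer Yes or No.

Yes

A profile is a BNE iff every type of every player is best-responding given beliefs about the other side.
The buyer plays Offer low: E[Offer low] = 3/4·(0) + 1/4·(0) = 0; E[Offer high] = -7. Best-responding. ✓
The seller (reservation value tight), facing Offer low: Accept gives -2, Reject gives -4. Proposed Accept is best. ✓
The seller (reservation value flexible), facing Offer low: Accept gives 11, Reject gives 0. Proposed Accept is best. ✓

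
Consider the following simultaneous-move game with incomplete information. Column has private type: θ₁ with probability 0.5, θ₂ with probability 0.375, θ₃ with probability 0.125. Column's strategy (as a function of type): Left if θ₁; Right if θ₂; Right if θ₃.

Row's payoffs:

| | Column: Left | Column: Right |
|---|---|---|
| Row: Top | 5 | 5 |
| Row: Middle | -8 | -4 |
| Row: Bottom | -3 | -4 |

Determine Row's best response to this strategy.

Top

E[Top] = 0.5·(5) + 0.375·(5) + 0.125·(5) = 5
E[Middle] = 0.5·(-8) + 0.375·(-4) + 0.125·(-4) = -6
E[Bottom] = 0.5·(-3) + 0.375·(-4) + 0.125·(-4) = -3.5
Best response: Top (5 is the largest).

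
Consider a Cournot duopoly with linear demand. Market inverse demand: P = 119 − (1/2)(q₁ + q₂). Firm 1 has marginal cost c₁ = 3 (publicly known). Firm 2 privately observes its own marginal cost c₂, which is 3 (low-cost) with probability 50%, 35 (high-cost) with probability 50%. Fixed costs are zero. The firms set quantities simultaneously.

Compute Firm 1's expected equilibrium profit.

3872

Type-c best response for Firm 2: q₂(c) = (119 − c) − q₁/2.
Firm 1 maximizes expected profit; its first-order condition is 119 − q₁ − (1/2)E[q₂] − 3 = 0.
Substituting E[q₂] and solving: E[c₂] = 19, so q₁ = (119 − 2·3 + 19)/(3/2) = 88.
E[P] = 119 − (1/2)·(q₁ + E[q₂]) = 47; Firm 1's expected profit = (E[P] − 3)·q₁ = (47 − 3)·88 = 3872.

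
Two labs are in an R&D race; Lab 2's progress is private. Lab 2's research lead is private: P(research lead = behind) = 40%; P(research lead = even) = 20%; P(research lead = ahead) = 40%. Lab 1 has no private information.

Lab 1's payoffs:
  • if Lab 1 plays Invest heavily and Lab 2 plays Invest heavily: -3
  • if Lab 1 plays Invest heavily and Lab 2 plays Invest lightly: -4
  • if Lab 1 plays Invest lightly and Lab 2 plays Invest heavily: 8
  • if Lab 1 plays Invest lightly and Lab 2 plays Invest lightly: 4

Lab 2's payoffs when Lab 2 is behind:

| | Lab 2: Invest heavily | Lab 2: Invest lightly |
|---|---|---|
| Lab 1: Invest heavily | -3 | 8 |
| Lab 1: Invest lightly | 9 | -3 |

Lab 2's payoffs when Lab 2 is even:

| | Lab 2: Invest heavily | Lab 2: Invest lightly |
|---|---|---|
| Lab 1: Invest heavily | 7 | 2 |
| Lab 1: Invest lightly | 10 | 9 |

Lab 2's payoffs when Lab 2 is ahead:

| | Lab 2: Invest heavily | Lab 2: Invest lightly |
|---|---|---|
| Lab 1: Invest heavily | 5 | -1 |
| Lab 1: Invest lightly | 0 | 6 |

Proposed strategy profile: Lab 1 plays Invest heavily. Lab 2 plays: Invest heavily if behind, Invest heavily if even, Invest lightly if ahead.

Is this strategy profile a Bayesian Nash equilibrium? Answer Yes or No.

Lab 1 plays Invest heavily: E[Invest heavily] = 0.4·(-3) + 0.2·(-3) + 0.4·(-4) = -3.4; E[Invest lightly] = 6.4. Not best-responding. ✗
Lab 2 (research lead behind), facing Invest heavily: Invest heavily gives -3, Invest lightly gives 8. Proposed Invest heavily is not best — profitable deviation exists. ✗
Lab 2 (research lead even), facing Invest heavily: Invest heavily gives 7, Invest lightly gives 2. Proposed Invest heavily is best. ✓
Lab 2 (research lead ahead), facing Invest heavily: Invest heavily gives 5, Invest lightly gives -1. Proposed Invest lightly is not best — profitable deviation exists. ✗

No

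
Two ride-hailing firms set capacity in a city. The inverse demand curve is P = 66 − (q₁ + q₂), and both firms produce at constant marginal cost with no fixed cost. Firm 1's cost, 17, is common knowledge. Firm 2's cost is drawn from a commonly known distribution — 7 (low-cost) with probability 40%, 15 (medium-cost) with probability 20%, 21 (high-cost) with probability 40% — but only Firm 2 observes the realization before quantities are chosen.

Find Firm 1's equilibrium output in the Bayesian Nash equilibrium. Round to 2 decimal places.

Firm 2 with cost c maximizes (66 − (q₁+q₂) − c)·q₂, giving q₂(c) = (66 − c − q₁)/2.
E[c₂] = 0.4·7 + 0.2·15 + 0.4·21 = 14.2
Firm 1's FOC against E[q₂] yields q₁ = (66 − 2·17 + E[c₂])/3 = (66 − 34 + 14.2)/3 = 15.4.

15.40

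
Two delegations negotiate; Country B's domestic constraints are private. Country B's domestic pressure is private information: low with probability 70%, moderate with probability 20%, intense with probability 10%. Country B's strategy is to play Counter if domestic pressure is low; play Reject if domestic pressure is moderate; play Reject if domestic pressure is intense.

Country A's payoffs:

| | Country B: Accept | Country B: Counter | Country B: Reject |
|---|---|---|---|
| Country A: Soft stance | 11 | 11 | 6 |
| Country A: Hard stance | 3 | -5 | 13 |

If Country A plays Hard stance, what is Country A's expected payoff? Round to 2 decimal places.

0.40

Take the expectation over Country B's domestic pressure, weighting each type's action by its prior probability.
E[Hard stance] = 0.7·(-5) + 0.2·13 + 0.1·13 = (-3.5) + 2.6 + 1.3 = 0.4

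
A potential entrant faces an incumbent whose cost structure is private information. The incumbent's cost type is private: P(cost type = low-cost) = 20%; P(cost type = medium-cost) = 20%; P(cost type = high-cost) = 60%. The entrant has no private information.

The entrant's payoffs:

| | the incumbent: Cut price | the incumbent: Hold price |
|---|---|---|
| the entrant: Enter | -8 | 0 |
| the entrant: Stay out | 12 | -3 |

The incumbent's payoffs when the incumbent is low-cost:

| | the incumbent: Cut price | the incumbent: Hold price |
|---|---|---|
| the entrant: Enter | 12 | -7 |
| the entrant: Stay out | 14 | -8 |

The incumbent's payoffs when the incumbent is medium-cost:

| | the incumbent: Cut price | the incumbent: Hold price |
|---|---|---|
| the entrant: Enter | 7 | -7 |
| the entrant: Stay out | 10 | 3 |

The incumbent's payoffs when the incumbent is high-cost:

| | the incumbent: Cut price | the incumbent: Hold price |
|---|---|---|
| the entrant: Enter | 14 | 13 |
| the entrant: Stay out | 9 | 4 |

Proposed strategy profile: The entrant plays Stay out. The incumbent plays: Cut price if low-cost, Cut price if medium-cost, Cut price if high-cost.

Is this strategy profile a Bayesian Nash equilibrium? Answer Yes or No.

The entrant plays Stay out: E[Stay out] = 0.2·(12) + 0.2·(12) + 0.6·(12) = 12; E[Enter] = -8. Best-responding. ✓
The incumbent (cost type low-cost), facing Stay out: Cut price gives 14, Hold price gives -8. Proposed Cut price is best. ✓
The incumbent (cost type medium-cost), facing Stay out: Cut price gives 10, Hold price gives 3. Proposed Cut price is best. ✓
The incumbent (cost type high-cost), facing Stay out: Cut price gives 9, Hold price gives 4. Proposed Cut price is best. ✓

Yes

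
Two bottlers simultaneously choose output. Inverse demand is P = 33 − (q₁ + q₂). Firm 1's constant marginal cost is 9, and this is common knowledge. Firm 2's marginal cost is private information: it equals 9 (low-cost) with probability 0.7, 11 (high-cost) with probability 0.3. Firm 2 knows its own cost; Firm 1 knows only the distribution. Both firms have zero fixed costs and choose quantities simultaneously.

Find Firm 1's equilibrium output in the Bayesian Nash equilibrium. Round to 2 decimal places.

Type-c best response for Firm 2: q₂(c) = (33 − c)/2 − q₁/2.
Firm 1 maximizes expected profit; its first-order condition is 33 − 2q₁ − E[q₂] − 9 = 0.
Substituting E[q₂] and solving: E[c₂] = 9.6, so q₁ = (33 − 2·9 + 9.6)/3 = 8.2.

8.20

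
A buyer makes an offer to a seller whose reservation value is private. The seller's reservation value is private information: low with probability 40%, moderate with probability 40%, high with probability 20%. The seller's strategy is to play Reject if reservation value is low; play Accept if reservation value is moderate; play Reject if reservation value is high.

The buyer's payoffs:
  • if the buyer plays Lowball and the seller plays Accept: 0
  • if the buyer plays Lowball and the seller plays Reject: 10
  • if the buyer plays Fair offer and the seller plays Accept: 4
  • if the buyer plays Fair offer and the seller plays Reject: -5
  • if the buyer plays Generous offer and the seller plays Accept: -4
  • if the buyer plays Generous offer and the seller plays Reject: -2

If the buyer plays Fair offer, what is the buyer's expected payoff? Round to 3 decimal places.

-1.400

E[Fair offer] = 0.4·(-5) + 0.4·4 + 0.2·(-5) = (-2) + 1.6 + (-1) = -1.4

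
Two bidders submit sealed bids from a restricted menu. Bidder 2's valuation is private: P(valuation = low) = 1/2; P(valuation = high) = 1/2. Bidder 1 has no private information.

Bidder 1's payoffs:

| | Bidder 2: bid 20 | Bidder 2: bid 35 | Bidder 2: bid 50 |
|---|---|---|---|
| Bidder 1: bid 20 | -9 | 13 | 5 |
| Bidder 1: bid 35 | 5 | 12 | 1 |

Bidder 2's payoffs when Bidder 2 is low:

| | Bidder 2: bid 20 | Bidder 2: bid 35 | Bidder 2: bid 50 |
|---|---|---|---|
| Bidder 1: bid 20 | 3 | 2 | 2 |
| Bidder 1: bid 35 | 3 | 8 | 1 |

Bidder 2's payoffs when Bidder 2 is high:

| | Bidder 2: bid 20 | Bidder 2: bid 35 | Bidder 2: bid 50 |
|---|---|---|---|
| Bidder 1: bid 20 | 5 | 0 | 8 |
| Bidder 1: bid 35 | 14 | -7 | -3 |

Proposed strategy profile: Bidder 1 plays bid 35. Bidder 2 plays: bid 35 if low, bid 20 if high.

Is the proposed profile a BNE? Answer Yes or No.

A profile is a BNE iff every type of every player is best-responding given beliefs about the other side.
Bidder 1 plays bid 35: E[bid 35] = 1/2·(12) + 1/2·(5) = 17/2; E[bid 20] = 2. Best-responding. ✓
Bidder 2 (valuation low), facing bid 35: bid 20 gives 3, bid 35 gives 8, bid 50 gives 1. Proposed bid 35 is best. ✓
Bidder 2 (valuation high), facing bid 35: bid 20 gives 14, bid 35 gives -7, bid 50 gives -3. Proposed bid 20 is best. ✓

Yes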